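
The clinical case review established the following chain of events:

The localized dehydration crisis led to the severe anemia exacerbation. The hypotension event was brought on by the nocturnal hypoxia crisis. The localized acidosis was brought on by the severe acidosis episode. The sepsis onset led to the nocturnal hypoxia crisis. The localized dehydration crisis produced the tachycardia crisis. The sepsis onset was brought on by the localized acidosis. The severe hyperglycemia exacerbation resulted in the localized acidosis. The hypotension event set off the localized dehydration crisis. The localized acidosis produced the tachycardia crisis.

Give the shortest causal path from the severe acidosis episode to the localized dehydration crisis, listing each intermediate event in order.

the severe acidosis episode → the localized acidosis → the sepsis onset → the nocturnal hypoxia crisis → the hypotension event → the localized dehydration crisis

the severe acidosis episode → the localized acidosis
the localized acidosis → the sepsis onset
the sepsis onset → the nocturnal hypoxia crisis
the nocturnal hypoxia crisis → the hypotension event
the hypotension event → the localized dehydration crisis
Length: 5 steps.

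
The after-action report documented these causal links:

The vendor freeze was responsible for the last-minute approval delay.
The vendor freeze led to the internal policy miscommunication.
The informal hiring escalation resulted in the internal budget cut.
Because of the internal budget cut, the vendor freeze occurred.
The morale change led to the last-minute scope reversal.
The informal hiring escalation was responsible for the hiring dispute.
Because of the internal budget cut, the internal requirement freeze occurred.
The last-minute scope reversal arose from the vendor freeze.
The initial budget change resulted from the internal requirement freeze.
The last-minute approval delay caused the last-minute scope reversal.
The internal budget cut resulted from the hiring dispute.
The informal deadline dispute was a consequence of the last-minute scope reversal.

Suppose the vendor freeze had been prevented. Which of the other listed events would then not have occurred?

Downstream of the vendor freeze: the last-minute approval delay, the last-minute scope reversal, the informal deadline dispute, the internal policy miscommunication.
Of those, still caused via another path: the last-minute scope reversal, the informal deadline dispute.
The remainder have no surviving cause.

the internal policy miscommunication, the last-minute approval delay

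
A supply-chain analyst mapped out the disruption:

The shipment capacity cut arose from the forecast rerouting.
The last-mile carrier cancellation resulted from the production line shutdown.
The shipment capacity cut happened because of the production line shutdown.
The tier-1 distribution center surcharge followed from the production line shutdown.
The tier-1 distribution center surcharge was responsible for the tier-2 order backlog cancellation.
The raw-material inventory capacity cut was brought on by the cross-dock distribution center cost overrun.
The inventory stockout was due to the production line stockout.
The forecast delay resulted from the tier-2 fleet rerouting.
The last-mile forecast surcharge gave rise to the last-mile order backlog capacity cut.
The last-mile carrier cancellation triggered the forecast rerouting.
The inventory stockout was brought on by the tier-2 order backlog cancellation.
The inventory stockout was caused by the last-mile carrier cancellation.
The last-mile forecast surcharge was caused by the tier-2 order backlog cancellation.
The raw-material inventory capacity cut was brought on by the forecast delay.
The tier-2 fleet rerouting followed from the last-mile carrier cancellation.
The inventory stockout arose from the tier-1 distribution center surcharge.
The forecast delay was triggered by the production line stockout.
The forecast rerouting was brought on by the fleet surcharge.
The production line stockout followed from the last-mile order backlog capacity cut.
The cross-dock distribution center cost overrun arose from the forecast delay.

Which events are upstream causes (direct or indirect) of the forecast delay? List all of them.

Immediate causes of the forecast delay: the tier-2 fleet rerouting, the production line stockout.
Further upstream: the production line shutdown, the last-mile carrier cancellation, the tier-1 distribution center surcharge, the tier-2 order backlog cancellation, the last-mile forecast surcharge, the last-mile order backlog capacity cut.

the last-mile carrier cancellation, the last-mile forecast surcharge, the last-mile order backlog capacity cut, the production line shutdown, the production line stockout, the tier-1 distribution center surcharge, the tier-2 fleet rerouting, the tier-2 order backlog cancellation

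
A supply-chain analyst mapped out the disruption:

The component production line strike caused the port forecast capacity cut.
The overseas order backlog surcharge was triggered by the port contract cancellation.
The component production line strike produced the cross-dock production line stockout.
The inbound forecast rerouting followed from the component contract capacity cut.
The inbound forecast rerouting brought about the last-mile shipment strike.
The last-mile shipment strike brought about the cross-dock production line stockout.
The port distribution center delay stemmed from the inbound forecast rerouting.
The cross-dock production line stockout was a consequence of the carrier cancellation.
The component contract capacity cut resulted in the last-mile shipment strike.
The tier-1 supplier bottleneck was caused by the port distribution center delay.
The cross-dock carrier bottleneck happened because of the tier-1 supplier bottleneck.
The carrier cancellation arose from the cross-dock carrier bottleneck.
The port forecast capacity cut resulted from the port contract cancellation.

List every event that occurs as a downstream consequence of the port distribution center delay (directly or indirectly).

Direct effects: the tier-1 supplier bottleneck.
2 steps out: the cross-dock carrier bottleneck.
3 steps out: the carrier cancellation.
4 steps out: the cross-dock production line stockout.
Not reachable from it: the component production line strike, the component contract capacity cut, the inbound forecast rerouting, the last-mile shipment strike, the port contract cancellation, the port forecast capacity cut, the overseas order backlog surcharge.

the carrier cancellation, the cross-dock carrier bottleneck, the cross-dock production line stockout, the tier-1 supplier bottleneck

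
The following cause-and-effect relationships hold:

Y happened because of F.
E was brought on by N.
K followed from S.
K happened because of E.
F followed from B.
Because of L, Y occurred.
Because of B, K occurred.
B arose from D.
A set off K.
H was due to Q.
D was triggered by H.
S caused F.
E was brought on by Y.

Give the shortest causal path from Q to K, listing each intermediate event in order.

Q → H
H → D
D → B
B → K
Length: 4 steps.

Q → H → D → B → K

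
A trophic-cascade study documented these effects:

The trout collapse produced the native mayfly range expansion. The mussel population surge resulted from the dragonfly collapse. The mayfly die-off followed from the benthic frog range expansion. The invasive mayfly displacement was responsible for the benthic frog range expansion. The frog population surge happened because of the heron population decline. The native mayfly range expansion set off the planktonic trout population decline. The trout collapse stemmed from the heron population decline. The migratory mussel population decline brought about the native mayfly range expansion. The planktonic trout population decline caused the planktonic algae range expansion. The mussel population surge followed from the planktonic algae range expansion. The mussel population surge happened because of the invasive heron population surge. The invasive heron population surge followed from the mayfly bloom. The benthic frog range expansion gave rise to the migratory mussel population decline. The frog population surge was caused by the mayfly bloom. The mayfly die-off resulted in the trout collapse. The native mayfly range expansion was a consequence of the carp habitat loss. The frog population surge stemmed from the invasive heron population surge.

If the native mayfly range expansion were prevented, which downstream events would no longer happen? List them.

Downstream of the native mayfly range expansion: the planktonic trout population decline, the planktonic algae range expansion, the mussel population surge.
Of those, still caused via another path: the mussel population surge.
The remainder have no surviving cause.

the planktonic algae range expansion, the planktonic trout population decline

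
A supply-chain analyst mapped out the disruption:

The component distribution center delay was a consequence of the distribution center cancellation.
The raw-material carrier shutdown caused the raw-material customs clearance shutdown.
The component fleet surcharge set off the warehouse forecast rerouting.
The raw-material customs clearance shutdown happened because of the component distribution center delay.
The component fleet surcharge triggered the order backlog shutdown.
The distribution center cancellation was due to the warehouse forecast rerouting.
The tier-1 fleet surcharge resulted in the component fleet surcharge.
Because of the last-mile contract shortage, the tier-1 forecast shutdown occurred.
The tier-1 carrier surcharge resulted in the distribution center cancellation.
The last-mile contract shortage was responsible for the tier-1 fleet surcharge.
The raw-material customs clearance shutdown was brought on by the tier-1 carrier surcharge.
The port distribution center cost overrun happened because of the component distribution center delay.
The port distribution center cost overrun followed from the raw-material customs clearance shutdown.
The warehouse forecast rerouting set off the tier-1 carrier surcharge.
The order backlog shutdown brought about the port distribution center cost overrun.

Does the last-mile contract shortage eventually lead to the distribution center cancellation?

There is a causal chain: the last-mile contract shortage → the tier-1 fleet surcharge → the component fleet surcharge → the warehouse forecast rerouting → the distribution center cancellation.

Yes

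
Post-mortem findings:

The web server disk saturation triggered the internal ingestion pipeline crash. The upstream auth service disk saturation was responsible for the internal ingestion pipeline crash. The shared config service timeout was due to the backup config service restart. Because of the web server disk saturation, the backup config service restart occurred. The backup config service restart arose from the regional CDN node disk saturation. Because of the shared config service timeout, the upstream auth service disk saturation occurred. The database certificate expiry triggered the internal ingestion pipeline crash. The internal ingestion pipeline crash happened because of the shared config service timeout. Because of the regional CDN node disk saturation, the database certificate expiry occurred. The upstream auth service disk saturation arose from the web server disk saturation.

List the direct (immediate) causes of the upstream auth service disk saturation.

Upstream contributors include the regional CDN node disk saturation, the backup config service restart, but only the shared config service timeout, the web server disk saturation feed directly into the upstream auth service disk saturation.

the shared config service timeout, the web server disk saturation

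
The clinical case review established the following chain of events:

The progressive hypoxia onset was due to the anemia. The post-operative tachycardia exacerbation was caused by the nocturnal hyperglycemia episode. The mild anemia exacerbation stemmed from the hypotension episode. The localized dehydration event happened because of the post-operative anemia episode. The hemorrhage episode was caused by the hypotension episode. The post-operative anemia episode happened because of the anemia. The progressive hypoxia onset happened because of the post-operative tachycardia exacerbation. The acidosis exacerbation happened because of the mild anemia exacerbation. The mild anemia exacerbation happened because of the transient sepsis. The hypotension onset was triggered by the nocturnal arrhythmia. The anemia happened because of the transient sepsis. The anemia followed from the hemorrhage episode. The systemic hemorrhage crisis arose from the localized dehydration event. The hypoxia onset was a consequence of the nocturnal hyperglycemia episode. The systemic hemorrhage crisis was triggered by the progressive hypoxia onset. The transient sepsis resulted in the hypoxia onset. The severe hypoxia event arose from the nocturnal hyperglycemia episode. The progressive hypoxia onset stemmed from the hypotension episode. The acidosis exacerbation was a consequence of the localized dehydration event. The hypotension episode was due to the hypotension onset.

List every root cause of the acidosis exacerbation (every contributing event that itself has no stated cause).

the nocturnal arrhythmia, the transient sepsis

Tracing upstream from the acidosis exacerbation: the acidosis exacerbation ← the mild anemia exacerbation ← the transient sepsis.
A separate upstream branch: the acidosis exacerbation ← the mild anemia exacerbation ← the hypotension episode ← the hypotension onset ← the nocturnal arrhythmia.
Each of those chain origins has no stated cause.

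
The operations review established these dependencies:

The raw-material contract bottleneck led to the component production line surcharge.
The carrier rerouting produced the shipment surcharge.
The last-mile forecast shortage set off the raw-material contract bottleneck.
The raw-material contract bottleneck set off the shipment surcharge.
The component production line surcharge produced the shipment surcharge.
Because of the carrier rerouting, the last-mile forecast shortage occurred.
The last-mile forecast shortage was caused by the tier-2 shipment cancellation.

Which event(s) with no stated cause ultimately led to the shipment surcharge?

Tracing upstream from the shipment surcharge: the shipment surcharge ← the carrier rerouting.
A separate upstream branch: the shipment surcharge ← the raw-material contract bottleneck ← the last-mile forecast shortage ← the tier-2 shipment cancellation.
Each of those chain origins has no stated cause.

the carrier rerouting, the tier-2 shipment cancellation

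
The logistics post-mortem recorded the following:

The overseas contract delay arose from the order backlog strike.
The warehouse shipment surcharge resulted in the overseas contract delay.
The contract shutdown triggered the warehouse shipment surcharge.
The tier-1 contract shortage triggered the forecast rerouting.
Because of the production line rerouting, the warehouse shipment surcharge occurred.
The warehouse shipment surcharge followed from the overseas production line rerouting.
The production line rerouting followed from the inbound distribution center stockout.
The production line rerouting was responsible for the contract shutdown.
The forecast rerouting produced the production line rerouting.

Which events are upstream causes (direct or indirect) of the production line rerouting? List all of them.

Immediate causes of the production line rerouting: the forecast rerouting, the inbound distribution center stockout.
Further upstream: the tier-1 contract shortage.

the forecast rerouting, the inbound distribution center stockout, the tier-1 contract shortage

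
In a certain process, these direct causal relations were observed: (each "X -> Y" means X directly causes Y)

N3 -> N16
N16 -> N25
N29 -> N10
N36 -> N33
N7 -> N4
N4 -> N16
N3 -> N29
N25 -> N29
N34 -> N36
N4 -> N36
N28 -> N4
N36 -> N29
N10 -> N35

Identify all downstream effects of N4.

Direct effects: N36, N16.
2 steps out: N33, N25, N29.
3 steps out: N10.
4 steps out: N35.
Not reachable from it: N28, N34, N7, N3.

N10, N16, N25, N29, N33, N35, N36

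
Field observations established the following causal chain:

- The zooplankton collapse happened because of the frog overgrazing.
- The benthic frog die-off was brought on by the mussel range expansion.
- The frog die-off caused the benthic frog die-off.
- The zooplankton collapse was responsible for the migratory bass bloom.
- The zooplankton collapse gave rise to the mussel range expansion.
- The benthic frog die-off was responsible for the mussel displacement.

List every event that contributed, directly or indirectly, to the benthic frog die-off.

the frog die-off, the frog overgrazing, the mussel range expansion, the zooplankton collapse

Immediate causes of the benthic frog die-off: the mussel range expansion, the frog die-off.
Further upstream: the frog overgrazing, the zooplankton collapse.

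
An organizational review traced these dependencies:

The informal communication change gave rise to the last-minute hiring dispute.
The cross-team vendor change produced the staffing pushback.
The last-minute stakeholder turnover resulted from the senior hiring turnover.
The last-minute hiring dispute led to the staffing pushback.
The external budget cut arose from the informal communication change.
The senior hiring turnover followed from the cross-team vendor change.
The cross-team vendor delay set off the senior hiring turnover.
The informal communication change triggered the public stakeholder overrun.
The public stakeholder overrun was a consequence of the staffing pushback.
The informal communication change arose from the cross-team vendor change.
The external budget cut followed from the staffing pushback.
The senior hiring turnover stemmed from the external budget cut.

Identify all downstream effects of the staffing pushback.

the external budget cut, the last-minute stakeholder turnover, the public stakeholder overrun, the senior hiring turnover

Direct effects: the public stakeholder overrun, the external budget cut.
2 steps out: the senior hiring turnover.
3 steps out: the last-minute stakeholder turnover.
Not reachable from it: the cross-team vendor change, the informal communication change, the last-minute hiring dispute, the cross-team vendor delay.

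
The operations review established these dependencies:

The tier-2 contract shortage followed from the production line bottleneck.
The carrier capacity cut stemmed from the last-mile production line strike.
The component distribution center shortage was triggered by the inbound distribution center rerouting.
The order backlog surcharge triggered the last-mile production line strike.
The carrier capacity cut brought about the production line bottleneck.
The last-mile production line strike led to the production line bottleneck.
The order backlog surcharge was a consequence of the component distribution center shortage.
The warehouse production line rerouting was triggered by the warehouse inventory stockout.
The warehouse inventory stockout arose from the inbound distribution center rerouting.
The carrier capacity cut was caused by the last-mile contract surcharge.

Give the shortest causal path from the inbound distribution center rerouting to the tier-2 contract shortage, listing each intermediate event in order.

the inbound distribution center rerouting → the component distribution center shortage
the component distribution center shortage → the order backlog surcharge
the order backlog surcharge → the last-mile production line strike
the last-mile production line strike → the production line bottleneck
the production line bottleneck → the tier-2 contract shortage
Length: 5 steps.

the inbound distribution center rerouting → the component distribution center shortage → the order backlog surcharge → the last-mile production line strike → the production line bottleneck → the tier-2 contract shortage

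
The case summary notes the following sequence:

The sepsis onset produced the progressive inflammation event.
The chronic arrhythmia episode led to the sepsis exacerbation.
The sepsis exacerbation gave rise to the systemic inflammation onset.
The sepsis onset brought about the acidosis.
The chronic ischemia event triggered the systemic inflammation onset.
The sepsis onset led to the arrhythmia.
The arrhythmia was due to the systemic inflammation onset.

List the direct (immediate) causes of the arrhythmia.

the sepsis onset, the systemic inflammation onset

Upstream contributors include the chronic arrhythmia episode, the chronic ischemia event, the sepsis exacerbation, but only the sepsis onset, the systemic inflammation onset feed directly into the arrhythmia.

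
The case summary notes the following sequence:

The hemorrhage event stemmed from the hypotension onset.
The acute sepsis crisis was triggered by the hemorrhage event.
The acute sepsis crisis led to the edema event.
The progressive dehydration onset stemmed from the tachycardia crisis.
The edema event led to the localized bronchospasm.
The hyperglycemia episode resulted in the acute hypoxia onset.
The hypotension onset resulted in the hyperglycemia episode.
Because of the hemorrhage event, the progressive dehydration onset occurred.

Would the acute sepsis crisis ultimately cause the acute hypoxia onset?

The acute sepsis crisis leads to the edema event, the localized bronchospasm; the acute hypoxia onset is not among them.

No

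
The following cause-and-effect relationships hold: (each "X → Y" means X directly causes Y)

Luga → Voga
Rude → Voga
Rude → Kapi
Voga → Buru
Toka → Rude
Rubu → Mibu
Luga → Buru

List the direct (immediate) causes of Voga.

Luga, Rude

Upstream contributors include Toka, but only Luga, Rude feed directly into Voga.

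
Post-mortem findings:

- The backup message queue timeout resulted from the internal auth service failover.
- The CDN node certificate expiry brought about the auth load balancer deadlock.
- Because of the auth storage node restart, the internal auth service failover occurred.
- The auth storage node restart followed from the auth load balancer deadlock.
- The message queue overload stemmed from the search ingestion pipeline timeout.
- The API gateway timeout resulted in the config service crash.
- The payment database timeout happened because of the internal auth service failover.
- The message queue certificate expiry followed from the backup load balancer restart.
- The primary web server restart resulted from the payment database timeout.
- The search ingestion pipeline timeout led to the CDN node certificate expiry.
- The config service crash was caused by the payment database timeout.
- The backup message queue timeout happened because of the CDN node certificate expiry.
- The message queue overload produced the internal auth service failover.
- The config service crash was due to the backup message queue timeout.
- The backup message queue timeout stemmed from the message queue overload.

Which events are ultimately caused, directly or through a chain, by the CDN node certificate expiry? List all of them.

Direct effects: the auth load balancer deadlock, the backup message queue timeout.
2 steps out: the auth storage node restart, the config service crash.
3 steps out: the internal auth service failover.
4 steps out: the payment database timeout.
5 steps out: the primary web server restart.
Not reachable from it: the search ingestion pipeline timeout, the message queue overload, the backup load balancer restart, the message queue certificate expiry, the API gateway timeout.

the auth load balancer deadlock, the auth storage node restart, the backup message queue timeout, the config service crash, the internal auth service failover, the payment database timeout, the primary web server restart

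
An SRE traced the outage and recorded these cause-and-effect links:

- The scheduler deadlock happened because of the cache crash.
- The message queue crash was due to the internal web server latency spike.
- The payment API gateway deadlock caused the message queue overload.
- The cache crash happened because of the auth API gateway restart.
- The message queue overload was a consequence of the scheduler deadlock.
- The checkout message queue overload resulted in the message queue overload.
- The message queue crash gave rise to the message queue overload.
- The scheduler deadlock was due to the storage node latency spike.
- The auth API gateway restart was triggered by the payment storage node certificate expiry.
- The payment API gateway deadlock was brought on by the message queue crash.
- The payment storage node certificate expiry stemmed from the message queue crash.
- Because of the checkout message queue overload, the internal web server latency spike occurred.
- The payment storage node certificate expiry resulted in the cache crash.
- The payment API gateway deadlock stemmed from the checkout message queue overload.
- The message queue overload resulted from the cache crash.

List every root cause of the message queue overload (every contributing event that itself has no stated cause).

the checkout message queue overload, the storage node latency spike

Tracing upstream from the message queue overload: the message queue overload ← the checkout message queue overload.
A separate upstream branch: the message queue overload ← the scheduler deadlock ← the storage node latency spike.
Each of those chain origins has no stated cause.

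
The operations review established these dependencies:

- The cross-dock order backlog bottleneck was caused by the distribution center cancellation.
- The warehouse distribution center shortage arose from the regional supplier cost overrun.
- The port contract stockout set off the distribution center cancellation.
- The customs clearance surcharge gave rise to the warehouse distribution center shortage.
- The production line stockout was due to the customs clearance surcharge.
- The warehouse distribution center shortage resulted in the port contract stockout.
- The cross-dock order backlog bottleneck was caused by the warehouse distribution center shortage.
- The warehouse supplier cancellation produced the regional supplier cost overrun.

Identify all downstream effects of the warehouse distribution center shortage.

the cross-dock order backlog bottleneck, the distribution center cancellation, the port contract stockout

Direct effects: the port contract stockout, the cross-dock order backlog bottleneck.
2 steps out: the distribution center cancellation.
Not reachable from it: the customs clearance surcharge, the production line stockout, the warehouse supplier cancellation, the regional supplier cost overrun.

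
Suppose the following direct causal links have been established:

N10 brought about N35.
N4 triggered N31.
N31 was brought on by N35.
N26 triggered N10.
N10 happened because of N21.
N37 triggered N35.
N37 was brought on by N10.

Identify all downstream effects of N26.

N10, N31, N35, N37

Direct effects: N10.
2 steps out: N37, N35.
3 steps out: N31.
Not reachable from it: N21, N4.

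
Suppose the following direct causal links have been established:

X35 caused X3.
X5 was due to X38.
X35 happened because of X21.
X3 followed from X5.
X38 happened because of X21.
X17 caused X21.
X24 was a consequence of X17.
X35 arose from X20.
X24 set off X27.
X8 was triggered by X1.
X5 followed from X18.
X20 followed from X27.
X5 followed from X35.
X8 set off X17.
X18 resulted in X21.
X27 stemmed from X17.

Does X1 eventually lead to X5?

There is a causal chain: X1 → X8 → X17 → X21 → X35 → X5.

Yes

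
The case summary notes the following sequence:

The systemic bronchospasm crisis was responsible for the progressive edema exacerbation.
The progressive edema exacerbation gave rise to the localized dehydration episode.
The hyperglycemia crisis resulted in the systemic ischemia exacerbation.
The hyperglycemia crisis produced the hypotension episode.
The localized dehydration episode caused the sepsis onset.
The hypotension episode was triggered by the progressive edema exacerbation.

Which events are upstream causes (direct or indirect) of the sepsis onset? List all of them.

Immediate cause of the sepsis onset: the localized dehydration episode.
Further upstream: the systemic bronchospasm crisis, the progressive edema exacerbation.

the localized dehydration episode, the progressive edema exacerbation, the systemic bronchospasm crisis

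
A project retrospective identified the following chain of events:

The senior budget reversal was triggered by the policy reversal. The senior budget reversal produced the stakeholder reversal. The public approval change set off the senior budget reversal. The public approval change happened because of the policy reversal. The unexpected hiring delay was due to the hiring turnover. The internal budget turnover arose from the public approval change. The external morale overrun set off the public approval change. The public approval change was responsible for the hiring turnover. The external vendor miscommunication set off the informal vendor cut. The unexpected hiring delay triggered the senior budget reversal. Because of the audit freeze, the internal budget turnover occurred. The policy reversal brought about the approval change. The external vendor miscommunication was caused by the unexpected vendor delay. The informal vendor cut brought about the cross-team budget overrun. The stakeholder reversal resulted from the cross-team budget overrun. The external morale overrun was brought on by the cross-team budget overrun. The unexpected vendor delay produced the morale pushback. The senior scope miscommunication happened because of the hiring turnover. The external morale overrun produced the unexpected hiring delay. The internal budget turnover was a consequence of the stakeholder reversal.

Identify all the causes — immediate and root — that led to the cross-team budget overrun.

Immediate cause of the cross-team budget overrun: the informal vendor cut.
Further upstream: the unexpected vendor delay, the external vendor miscommunication.

the external vendor miscommunication, the informal vendor cut, the unexpected vendor delay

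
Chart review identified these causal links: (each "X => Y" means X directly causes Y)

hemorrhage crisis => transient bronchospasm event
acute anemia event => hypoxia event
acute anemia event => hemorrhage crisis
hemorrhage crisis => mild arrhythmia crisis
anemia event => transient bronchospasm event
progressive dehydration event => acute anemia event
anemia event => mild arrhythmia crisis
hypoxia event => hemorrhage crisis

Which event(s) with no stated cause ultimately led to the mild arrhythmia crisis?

the anemia event, the progressive dehydration event

Tracing upstream from the mild arrhythmia crisis: the mild arrhythmia crisis ← the anemia event.
A separate upstream branch: the mild arrhythmia crisis ← the hemorrhage crisis ← the acute anemia event ← the progressive dehydration event.
Each of those chain origins has no stated cause.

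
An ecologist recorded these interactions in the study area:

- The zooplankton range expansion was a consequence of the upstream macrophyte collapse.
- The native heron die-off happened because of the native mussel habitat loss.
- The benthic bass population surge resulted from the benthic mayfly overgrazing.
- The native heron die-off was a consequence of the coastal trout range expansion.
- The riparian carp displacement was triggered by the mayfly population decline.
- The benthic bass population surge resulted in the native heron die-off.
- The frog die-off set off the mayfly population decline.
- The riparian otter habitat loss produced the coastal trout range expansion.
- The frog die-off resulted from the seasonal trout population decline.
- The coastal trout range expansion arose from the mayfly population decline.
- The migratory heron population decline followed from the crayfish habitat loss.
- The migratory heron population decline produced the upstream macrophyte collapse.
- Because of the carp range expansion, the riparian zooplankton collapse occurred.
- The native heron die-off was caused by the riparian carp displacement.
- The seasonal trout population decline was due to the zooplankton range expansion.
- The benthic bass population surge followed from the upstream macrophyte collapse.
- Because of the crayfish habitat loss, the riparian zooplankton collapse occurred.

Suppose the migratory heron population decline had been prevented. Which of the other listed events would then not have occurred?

Downstream of the migratory heron population decline: the upstream macrophyte collapse, the zooplankton range expansion, the seasonal trout population decline, the frog die-off, the mayfly population decline, the benthic bass population surge, the riparian carp displacement, the coastal trout range expansion, the native heron die-off.
Of those, still caused via another path: the benthic bass population surge, the coastal trout range expansion, the native heron die-off.
The remainder have no surviving cause.

the frog die-off, the mayfly population decline, the riparian carp displacement, the seasonal trout population decline, the upstream macrophyte collapse, the zooplankton range expansion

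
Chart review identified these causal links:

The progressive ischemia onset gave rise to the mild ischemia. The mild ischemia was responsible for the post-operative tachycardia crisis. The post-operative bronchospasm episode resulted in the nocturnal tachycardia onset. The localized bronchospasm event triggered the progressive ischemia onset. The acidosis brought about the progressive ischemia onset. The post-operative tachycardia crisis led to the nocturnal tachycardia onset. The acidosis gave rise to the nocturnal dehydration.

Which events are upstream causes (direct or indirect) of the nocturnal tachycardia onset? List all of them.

the acidosis, the localized bronchospasm event, the mild ischemia, the post-operative bronchospasm episode, the post-operative tachycardia crisis, the progressive ischemia onset

Immediate causes of the nocturnal tachycardia onset: the post-operative tachycardia crisis, the post-operative bronchospasm episode.
Further upstream: the acidosis, the localized bronchospasm event, the progressive ischemia onset, the mild ischemia.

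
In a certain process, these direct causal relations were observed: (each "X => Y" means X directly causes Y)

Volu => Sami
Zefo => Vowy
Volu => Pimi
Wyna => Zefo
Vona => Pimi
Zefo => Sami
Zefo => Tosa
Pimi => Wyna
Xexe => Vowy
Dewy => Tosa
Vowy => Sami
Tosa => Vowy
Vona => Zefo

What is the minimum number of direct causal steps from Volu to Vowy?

Shortest chain: Volu → Pimi → Wyna → Zefo → Vowy.

4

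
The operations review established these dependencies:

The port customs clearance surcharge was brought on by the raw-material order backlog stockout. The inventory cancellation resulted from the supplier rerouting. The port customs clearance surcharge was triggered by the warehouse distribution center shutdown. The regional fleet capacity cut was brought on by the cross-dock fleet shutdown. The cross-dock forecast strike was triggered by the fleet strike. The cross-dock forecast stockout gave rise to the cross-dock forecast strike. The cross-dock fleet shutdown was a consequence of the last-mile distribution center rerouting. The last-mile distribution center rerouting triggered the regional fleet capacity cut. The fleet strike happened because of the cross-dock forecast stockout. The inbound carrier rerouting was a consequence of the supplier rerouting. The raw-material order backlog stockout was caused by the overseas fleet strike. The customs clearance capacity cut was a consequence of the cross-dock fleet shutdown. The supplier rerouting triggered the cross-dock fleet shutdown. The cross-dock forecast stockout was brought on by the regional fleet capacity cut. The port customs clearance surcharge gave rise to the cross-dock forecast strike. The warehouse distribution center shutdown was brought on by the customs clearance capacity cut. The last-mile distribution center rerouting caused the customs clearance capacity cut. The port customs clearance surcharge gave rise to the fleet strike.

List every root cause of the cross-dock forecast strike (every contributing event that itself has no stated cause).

the last-mile distribution center rerouting, the overseas fleet strike, the supplier rerouting

Tracing upstream from the cross-dock forecast strike: the cross-dock forecast strike ← the cross-dock forecast stockout ← the regional fleet capacity cut ← the cross-dock fleet shutdown ← the supplier rerouting.
A separate upstream branch: the cross-dock forecast strike ← the cross-dock forecast stockout ← the regional fleet capacity cut ← the last-mile distribution center rerouting.
A separate upstream branch: the cross-dock forecast strike ← the port customs clearance surcharge ← the raw-material order backlog stockout ← the overseas fleet strike.
Each of those chain origins has no stated cause.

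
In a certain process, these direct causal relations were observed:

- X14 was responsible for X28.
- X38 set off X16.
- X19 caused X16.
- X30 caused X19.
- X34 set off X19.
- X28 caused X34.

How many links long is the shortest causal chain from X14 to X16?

Shortest chain: X14 → X28 → X34 → X19 → X16.

4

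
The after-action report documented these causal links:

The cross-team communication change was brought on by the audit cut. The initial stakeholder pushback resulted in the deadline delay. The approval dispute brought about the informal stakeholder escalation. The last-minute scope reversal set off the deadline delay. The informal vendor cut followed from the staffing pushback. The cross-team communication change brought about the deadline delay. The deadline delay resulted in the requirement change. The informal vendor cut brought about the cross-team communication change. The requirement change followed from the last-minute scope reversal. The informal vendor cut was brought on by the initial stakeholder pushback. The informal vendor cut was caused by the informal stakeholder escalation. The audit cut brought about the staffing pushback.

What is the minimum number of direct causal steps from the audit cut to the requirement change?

Shortest chain: the audit cut → the cross-team communication change → the deadline delay → the requirement change.

3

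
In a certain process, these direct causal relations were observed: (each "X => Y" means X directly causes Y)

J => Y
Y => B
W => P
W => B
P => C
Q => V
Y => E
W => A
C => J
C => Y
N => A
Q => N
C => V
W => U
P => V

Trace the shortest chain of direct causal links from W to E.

W → P
P → C
C → Y
Y → E
Length: 4 steps.

W → P → C → Y → E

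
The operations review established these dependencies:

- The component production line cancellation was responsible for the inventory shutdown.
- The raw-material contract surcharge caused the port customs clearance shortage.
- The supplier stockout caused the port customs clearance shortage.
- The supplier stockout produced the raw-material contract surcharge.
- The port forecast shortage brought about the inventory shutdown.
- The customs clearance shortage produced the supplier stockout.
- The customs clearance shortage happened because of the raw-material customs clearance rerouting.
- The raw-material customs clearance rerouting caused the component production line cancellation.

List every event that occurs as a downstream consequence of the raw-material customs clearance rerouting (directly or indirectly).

the component production line cancellation, the customs clearance shortage, the inventory shutdown, the port customs clearance shortage, the raw-material contract surcharge, the supplier stockout

Direct effects: the component production line cancellation, the customs clearance shortage.
2 steps out: the supplier stockout, the inventory shutdown.
3 steps out: the raw-material contract surcharge, the port customs clearance shortage.
Not reachable from it: the port forecast shortage.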